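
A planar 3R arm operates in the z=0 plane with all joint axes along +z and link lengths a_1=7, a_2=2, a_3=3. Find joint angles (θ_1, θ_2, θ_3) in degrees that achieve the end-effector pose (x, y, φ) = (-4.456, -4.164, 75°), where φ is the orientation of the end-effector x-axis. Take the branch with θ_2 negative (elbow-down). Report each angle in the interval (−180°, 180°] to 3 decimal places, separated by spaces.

wrist centre = target − a_3·(cos φ, sin φ) = (-5.2325, -7.0618)
cos θ_2 = (77.2473−7²−2²)/(2·7·2) = 0.8660; θ_2 = -30.0057° (elbow-down)
β = atan2(-7.0618,-5.2325) = -126.5368°; ψ = atan2(-1.0002,8.7320) = -6.5343°
θ_1 = β − ψ = -120.0025°
θ_3 = φ − θ_1 − θ_2 = -134.9918° (wrapped to (-180°,180°])

-120.002 -30.006 -134.992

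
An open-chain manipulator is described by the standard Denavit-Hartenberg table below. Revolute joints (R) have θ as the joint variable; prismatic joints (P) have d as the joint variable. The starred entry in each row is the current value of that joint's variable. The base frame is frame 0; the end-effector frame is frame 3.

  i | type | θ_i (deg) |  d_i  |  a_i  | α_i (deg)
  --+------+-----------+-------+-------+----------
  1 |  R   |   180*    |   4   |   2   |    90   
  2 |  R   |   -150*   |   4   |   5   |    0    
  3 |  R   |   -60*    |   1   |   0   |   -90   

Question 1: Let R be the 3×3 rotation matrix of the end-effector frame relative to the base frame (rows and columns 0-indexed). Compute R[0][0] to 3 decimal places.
End-effector x-axis (col 0 of R) = (0.8660,-0.0000,0.5000)
R[0][0] = 0.8660

0.866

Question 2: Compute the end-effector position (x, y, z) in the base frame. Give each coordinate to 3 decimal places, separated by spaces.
after link 1: o_1 = (-2.0000, 0.0000, 4.0000)
after link 2: o_2 = (2.3301, 4.0000, 1.5000)
after link 3: o_3 = (2.3301, 5.0000, 1.5000)

2.330 5.000 1.500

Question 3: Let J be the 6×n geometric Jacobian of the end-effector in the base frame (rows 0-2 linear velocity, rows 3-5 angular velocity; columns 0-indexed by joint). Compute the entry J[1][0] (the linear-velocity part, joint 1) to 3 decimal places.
2.330

axis z_0 = ẑ; lever o_n−o_0 = (2.3301,5.0000,1.5000)
cross product → J_v[:, 0] = (-5.0000,2.3301,0.0000)
J_ω[:, 0] = z_0
entry J[1][0] = 2.3301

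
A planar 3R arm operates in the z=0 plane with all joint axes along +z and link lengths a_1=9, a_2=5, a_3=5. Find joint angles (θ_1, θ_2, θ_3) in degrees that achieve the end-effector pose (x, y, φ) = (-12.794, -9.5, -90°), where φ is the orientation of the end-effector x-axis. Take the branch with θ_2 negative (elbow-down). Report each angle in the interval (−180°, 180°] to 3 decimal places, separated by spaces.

wrist centre = target − a_3·(cos φ, sin φ) = (-12.7940, -4.5000)
cos θ_2 = (183.9364−9²−5²)/(2·9·5) = 0.8660; θ_2 = -30.0074° (elbow-down)
β = atan2(-4.5000,-12.7940) = -160.6218°; ψ = atan2(-2.5006,13.3298) = -10.6247°
θ_1 = β − ψ = -149.9971°
θ_3 = φ − θ_1 − θ_2 = 90.0045° (wrapped to (-180°,180°])

-149.997 -30.007 90.005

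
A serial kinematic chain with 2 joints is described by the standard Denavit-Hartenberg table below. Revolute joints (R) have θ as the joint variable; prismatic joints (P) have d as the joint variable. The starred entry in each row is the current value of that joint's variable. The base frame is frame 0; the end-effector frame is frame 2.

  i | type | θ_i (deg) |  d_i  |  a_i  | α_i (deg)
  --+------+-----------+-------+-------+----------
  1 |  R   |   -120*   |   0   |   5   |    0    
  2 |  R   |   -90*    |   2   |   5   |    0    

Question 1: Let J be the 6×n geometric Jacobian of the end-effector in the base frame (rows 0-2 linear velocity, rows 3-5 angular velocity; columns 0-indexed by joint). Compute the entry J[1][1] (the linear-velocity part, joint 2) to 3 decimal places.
axis z_1 = (0.0000,0.0000,1.0000); lever o_n−o_1 = (-4.3301,2.5000,2.0000)
cross product → J_v[:, 1] = (-2.5000,-4.3301,0.0000)
J_ω[:, 1] = z_1
entry J[1][1] = -4.3301

-4.330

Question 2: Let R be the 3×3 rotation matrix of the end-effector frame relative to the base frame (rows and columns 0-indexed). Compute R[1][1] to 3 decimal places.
End-effector y-axis (col 1 of R) = (-0.5000,-0.8660,0.0000)
R[1][1] = -0.8660

-0.866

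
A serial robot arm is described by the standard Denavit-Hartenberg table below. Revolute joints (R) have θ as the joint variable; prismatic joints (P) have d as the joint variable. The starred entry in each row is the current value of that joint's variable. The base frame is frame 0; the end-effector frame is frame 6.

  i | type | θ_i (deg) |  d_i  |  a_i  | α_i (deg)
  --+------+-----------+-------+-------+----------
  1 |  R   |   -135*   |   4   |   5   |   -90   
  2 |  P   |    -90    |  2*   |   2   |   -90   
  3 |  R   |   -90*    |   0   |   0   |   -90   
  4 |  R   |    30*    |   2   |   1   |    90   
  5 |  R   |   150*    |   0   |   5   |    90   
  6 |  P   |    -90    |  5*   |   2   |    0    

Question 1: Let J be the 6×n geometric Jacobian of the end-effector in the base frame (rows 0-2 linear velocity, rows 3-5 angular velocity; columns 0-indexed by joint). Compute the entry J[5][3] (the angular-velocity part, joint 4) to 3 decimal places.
1.000

axis z_3 = (-0.0000,-0.0000,1.0000); lever o_n−o_3 = (-0.2842,2.1467,8.8301)
cross product → J_v[:, 3] = (-2.1467,-0.2842,-0.0000)
J_ω[:, 3] = z_3
entry J[5][3] = 1.0000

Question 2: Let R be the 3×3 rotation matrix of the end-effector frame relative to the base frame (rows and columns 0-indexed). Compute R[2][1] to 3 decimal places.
0.500

End-effector y-axis (col 1 of R) = (-0.8365,0.2241,0.5000)
R[2][1] = 0.5000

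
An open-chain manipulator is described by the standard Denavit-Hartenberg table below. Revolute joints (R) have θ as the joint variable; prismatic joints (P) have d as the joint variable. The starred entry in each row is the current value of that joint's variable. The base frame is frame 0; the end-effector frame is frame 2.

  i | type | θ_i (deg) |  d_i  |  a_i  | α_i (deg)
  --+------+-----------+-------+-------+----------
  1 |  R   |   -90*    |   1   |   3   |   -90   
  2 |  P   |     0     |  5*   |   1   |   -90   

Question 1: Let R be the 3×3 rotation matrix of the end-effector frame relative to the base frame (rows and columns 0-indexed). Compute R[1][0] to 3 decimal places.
-1.000

End-effector x-axis (col 0 of R) = (0.0000,-1.0000,0.0000)
R[1][0] = -1.0000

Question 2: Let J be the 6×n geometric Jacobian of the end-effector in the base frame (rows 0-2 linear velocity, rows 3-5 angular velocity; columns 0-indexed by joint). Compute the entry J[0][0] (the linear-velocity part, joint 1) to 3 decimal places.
axis z_0 = ẑ; lever o_n−o_0 = (5.0000,-4.0000,1.0000)
cross product → J_v[:, 0] = (4.0000,5.0000,-0.0000)
J_ω[:, 0] = z_0
entry J[0][0] = 4.0000

4.000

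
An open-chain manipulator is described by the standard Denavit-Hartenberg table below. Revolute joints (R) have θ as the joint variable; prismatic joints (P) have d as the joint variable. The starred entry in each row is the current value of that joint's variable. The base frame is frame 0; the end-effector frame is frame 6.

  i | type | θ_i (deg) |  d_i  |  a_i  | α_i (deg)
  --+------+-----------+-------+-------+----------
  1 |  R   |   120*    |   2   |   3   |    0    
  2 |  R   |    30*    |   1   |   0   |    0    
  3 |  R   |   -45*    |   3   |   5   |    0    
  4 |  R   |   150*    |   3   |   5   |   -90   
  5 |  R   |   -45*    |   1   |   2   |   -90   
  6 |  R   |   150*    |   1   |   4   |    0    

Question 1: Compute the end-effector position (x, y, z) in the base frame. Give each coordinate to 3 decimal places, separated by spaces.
-4.969 3.174 7.258

after link 1: o_1 = (-1.5000, 2.5981, 2.0000)
after link 2: o_2 = (-1.5000, 2.5981, 3.0000)
after link 3: o_3 = (-2.7941, 7.4277, 6.0000)
after link 4: o_4 = (-4.0882, 2.5981, 9.0000)
after link 5: o_5 = (-3.4883, 0.9732, 10.4142)
after link 6: o_6 = (-4.9692, 3.1739, 7.2576)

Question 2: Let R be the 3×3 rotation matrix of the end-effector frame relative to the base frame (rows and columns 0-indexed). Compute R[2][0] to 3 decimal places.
-0.612

End-effector x-axis (col 0 of R) = (-0.3245,0.7209,-0.6124)
R[2][0] = -0.6124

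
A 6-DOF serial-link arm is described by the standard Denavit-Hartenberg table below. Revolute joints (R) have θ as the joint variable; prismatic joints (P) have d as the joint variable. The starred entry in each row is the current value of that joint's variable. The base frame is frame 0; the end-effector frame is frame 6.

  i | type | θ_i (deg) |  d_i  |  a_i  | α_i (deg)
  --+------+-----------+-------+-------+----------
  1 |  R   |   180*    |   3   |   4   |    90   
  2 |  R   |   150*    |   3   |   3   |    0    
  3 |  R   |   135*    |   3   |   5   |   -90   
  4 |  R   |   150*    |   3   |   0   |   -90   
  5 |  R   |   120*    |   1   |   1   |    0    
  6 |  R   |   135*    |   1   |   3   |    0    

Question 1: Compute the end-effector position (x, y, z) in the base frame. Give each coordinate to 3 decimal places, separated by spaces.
after link 1: o_1 = (-4.0000, 0.0000, 3.0000)
after link 2: o_2 = (-1.4019, 3.0000, 4.5000)
after link 3: o_3 = (-2.6960, 6.0000, -0.3296)
after link 4: o_4 = (-5.5938, 6.0000, 0.4468)
after link 5: o_5 = (-4.7399, 7.1160, 0.2874)
after link 6: o_6 = (-7.5836, 8.3703, 0.8708)

-7.584 8.370 0.871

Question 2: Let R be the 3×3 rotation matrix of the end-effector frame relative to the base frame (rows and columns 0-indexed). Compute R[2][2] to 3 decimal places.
End-effector z-axis (col 2 of R) = (0.1294,0.8660,0.4830)
R[2][2] = 0.4830

0.483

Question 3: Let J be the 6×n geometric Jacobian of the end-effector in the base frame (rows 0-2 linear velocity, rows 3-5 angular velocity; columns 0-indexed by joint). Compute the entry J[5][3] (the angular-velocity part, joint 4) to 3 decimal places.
axis z_3 = (-0.9659,0.0000,0.2588); lever o_n−o_3 = (-4.8876,2.3703,1.2005)
cross product → J_v[:, 3] = (-0.6135,-0.1054,-2.2895)
J_ω[:, 3] = z_3
entry J[5][3] = 0.2588

0.259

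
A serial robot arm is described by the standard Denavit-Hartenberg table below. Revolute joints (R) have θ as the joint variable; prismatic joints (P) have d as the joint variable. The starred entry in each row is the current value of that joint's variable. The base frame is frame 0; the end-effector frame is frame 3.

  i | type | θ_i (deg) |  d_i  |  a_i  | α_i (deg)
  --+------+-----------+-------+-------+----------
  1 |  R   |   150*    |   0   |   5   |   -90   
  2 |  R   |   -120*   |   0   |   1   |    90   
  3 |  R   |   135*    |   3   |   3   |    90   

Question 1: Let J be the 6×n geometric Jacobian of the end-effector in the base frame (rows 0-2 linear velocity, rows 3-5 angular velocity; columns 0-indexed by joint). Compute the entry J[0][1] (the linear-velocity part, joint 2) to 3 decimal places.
2.140

axis z_1 = (-0.5000,-0.8660,0.0000); lever o_n−o_1 = (0.7038,-2.8558,-2.4711)
cross product → J_v[:, 1] = (2.1400,-1.2355,2.0374)
J_ω[:, 1] = z_1
entry J[0][1] = 2.1400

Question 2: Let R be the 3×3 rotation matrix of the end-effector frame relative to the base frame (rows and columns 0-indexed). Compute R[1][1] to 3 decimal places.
End-effector y-axis (col 1 of R) = (0.7500,-0.4330,-0.5000)
R[1][1] = -0.4330

-0.433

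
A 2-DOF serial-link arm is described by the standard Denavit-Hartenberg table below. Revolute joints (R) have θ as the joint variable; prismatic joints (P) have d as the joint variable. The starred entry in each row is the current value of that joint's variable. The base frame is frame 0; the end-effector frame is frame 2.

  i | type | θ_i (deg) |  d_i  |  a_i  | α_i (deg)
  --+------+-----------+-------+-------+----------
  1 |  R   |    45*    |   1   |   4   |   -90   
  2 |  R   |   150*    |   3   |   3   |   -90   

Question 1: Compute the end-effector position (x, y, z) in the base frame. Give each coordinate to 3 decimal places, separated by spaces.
after link 1: o_1 = (2.8284, 2.8284, 1.0000)
after link 2: o_2 = (-1.1300, 3.1126, -0.5000)

-1.130 3.113 -0.500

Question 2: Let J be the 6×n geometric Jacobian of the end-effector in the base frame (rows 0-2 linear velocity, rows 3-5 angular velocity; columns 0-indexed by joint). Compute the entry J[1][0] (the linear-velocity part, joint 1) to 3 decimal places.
-1.130

axis z_0 = ẑ; lever o_n−o_0 = (-1.1300,3.1126,-0.5000)
cross product → J_v[:, 0] = (-3.1126,-1.1300,0.0000)
J_ω[:, 0] = z_0
entry J[1][0] = -1.1300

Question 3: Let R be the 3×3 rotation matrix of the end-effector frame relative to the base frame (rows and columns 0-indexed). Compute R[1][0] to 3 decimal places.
-0.612

End-effector x-axis (col 0 of R) = (-0.6124,-0.6124,-0.5000)
R[1][0] = -0.6124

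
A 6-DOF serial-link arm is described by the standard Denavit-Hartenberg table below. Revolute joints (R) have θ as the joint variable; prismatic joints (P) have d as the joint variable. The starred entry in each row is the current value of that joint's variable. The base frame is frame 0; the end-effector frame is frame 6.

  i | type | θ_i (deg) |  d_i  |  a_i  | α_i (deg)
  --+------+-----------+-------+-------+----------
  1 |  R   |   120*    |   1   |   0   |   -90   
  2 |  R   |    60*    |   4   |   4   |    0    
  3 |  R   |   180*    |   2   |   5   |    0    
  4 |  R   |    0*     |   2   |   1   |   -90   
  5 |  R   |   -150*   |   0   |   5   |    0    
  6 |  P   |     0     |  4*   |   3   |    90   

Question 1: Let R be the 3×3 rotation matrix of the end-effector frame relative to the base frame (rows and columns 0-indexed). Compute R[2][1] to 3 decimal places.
End-effector y-axis (col 1 of R) = (-0.4330,0.7500,0.5000)
R[2][1] = 0.5000

0.500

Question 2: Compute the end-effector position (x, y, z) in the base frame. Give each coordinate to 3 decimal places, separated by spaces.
-13.356 -0.866 -1.268

after link 1: o_1 = (0.0000, 0.0000, 1.0000)
after link 2: o_2 = (-4.4641, -0.2679, -2.4641)
after link 3: o_3 = (-4.9462, -3.4330, 1.8660)
after link 4: o_4 = (-6.4282, -4.8660, 2.7321)
after link 5: o_5 = (-9.6758, -4.2410, -1.0179)
after link 6: o_6 = (-13.3564, -0.8660, -1.2679)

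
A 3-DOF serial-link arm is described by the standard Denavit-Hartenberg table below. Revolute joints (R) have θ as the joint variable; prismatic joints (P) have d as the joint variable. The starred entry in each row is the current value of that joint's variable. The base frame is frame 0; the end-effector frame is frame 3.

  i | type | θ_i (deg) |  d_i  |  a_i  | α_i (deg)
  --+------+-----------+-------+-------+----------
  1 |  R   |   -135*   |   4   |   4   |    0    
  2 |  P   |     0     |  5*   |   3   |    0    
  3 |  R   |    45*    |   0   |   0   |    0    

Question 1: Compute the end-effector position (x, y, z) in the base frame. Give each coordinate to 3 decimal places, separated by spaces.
-4.950 -4.950 9.000

after link 1: o_1 = (-2.8284, -2.8284, 4.0000)
after link 2: o_2 = (-4.9497, -4.9497, 9.0000)
after link 3: o_3 = (-4.9497, -4.9497, 9.0000)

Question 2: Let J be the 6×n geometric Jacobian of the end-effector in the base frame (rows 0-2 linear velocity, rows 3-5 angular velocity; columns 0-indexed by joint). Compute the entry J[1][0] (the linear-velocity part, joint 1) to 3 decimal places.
axis z_0 = ẑ; lever o_n−o_0 = (-4.9497,-4.9497,9.0000)
cross product → J_v[:, 0] = (4.9497,-4.9497,0.0000)
J_ω[:, 0] = z_0
entry J[1][0] = -4.9497

-4.950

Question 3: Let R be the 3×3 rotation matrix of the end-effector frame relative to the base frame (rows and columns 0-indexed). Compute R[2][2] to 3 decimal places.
1.000

End-effector z-axis (col 2 of R) = (0.0000,0.0000,1.0000)
R[2][2] = 1.0000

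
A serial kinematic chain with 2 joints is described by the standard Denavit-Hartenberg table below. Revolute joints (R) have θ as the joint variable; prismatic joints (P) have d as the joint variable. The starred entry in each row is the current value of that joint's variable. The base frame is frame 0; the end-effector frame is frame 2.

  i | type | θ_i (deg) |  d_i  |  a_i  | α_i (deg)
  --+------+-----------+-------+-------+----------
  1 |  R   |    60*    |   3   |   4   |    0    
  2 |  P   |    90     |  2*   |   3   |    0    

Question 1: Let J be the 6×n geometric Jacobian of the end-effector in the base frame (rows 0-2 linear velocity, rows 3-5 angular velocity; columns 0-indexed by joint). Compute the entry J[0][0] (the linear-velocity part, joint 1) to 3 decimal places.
axis z_0 = ẑ; lever o_n−o_0 = (-0.5981,4.9641,5.0000)
cross product → J_v[:, 0] = (-4.9641,-0.5981,0.0000)
J_ω[:, 0] = z_0
entry J[0][0] = -4.9641

-4.964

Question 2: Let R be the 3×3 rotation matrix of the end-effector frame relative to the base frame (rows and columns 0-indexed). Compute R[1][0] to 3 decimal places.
End-effector x-axis (col 0 of R) = (-0.8660,0.5000,0.0000)
R[1][0] = 0.5000

0.500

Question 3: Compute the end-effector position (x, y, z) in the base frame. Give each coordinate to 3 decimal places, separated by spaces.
after link 1: o_1 = (2.0000, 3.4641, 3.0000)
after link 2: o_2 = (-0.5981, 4.9641, 5.0000)

-0.598 4.964 5.000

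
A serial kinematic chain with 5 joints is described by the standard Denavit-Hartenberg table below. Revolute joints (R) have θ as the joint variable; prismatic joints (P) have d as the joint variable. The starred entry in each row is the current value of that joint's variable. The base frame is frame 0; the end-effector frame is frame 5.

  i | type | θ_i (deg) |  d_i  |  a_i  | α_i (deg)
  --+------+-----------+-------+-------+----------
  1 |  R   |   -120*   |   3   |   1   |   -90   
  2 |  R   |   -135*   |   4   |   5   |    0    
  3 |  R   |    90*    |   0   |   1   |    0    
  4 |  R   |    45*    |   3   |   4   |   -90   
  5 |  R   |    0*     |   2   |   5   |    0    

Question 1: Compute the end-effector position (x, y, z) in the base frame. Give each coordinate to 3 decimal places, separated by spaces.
2.476 -9.711 5.243

after link 1: o_1 = (-0.5000, -0.8660, 3.0000)
after link 2: o_2 = (4.7319, 0.1958, 6.5355)
after link 3: o_3 = (4.3783, -0.4165, 7.2426)
after link 4: o_4 = (4.9764, -5.3806, 7.2426)
after link 5: o_5 = (2.4764, -9.7108, 5.2426)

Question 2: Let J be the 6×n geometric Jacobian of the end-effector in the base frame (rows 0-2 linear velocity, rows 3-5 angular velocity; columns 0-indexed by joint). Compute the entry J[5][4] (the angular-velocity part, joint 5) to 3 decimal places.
-1.000

axis z_4 = (0.0000,-0.0000,-1.0000); lever o_n−o_4 = (-2.5000,-4.3301,-2.0000)
cross product → J_v[:, 4] = (-4.3301,2.5000,-0.0000)
J_ω[:, 4] = z_4
entry J[5][4] = -1.0000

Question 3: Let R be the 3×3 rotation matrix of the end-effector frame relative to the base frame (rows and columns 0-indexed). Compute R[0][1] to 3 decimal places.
-0.866

End-effector y-axis (col 1 of R) = (-0.8660,0.5000,-0.0000)
R[0][1] = -0.8660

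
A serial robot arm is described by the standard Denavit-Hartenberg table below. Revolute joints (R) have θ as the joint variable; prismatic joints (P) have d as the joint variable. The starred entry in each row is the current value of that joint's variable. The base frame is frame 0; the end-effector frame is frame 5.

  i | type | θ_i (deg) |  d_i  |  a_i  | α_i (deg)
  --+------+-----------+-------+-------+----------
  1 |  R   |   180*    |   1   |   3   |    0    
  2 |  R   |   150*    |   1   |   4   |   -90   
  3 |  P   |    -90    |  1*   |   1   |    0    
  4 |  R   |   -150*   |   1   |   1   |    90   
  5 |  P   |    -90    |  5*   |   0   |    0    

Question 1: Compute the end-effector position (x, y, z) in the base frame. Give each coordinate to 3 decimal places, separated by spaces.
after link 1: o_1 = (-3.0000, 0.0000, 1.0000)
after link 2: o_2 = (0.4641, -2.0000, 2.0000)
after link 3: o_3 = (0.9641, -1.1340, 3.0000)
after link 4: o_4 = (1.0311, -0.0179, 2.1340)
after link 5: o_5 = (4.7811, -2.1830, -0.3660)

4.781 -2.183 -0.366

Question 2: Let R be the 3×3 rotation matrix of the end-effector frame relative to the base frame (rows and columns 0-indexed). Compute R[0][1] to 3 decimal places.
End-effector y-axis (col 1 of R) = (-0.4330,0.2500,-0.8660)
R[0][1] = -0.4330

-0.433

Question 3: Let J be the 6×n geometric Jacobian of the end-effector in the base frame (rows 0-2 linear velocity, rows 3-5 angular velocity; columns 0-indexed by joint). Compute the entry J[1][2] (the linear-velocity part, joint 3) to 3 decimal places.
0.866

prismatic axis z_2 = (0.5000,0.8660,0.0000)
J_v[:, 2] = z_2; J_ω[:, 2] = (0,0,0)
entry J[1][2] = 0.8660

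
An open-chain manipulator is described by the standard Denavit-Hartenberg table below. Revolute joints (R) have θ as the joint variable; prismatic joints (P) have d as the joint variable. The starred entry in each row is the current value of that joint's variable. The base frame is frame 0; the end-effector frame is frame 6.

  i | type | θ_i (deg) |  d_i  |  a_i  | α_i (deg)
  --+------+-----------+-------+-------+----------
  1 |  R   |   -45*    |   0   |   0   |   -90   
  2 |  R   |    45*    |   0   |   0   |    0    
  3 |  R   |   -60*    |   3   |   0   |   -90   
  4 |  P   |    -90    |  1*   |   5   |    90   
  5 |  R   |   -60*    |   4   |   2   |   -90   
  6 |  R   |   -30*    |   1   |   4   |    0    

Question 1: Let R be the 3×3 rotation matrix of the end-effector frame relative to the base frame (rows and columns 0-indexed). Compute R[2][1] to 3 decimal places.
End-effector y-axis (col 1 of R) = (0.6890,-0.3355,0.6424)
R[2][1] = 0.6424

0.642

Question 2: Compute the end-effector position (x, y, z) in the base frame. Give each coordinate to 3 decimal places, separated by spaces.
after link 1: o_1 = (0.0000, 0.0000, 0.0000)
after link 2: o_2 = (0.0000, 0.0000, 0.0000)
after link 3: o_3 = (2.1213, 2.1213, 0.0000)
after link 4: o_4 = (5.8399, 5.4738, -0.9659)
after link 5: o_5 = (3.4979, 9.2300, -0.3282)
after link 6: o_6 = (3.5115, 12.8907, 1.5690)

3.511 12.891 1.569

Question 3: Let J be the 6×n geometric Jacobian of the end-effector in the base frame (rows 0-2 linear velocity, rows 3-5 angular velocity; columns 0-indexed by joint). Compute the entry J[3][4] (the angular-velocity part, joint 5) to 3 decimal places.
-0.683

axis z_4 = (-0.6830,0.6830,-0.2588); lever o_n−o_4 = (-2.3284,7.4168,2.5349)
cross product → J_v[:, 4] = (3.6510,2.3340,-3.4755)
J_ω[:, 4] = z_4
entry J[3][4] = -0.6830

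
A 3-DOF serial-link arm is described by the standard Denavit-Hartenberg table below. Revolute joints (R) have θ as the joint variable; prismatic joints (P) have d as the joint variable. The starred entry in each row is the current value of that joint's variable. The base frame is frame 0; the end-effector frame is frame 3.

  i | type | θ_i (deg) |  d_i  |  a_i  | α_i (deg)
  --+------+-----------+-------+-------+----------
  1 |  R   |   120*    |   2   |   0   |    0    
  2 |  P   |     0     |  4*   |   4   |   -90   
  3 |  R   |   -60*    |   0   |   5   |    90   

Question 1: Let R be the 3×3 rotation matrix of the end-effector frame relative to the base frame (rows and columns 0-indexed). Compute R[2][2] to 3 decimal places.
End-effector z-axis (col 2 of R) = (0.4330,-0.7500,0.5000)
R[2][2] = 0.5000

0.500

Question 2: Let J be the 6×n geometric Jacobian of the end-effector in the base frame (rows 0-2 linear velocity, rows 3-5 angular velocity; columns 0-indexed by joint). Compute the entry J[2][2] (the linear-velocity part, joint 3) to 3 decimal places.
axis z_2 = (-0.8660,-0.5000,0.0000); lever o_n−o_2 = (-1.2500,2.1651,4.3301)
cross product → J_v[:, 2] = (-2.1651,3.7500,-2.5000)
J_ω[:, 2] = z_2
entry J[2][2] = -2.5000

-2.500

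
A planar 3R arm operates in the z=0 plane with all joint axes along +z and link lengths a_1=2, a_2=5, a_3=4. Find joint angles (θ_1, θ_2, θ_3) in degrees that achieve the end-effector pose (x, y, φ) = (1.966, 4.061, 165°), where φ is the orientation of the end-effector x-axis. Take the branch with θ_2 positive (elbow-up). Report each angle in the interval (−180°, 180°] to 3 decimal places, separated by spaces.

-5.141 45.007 125.134

wrist centre = target − a_3·(cos φ, sin φ) = (5.8297, 3.0257)
cos θ_2 = (43.1404−2²−5²)/(2·2·5) = 0.7070; θ_2 = 45.0068° (elbow-up)
β = atan2(3.0257,5.8297) = 27.4301°; ψ = atan2(3.5360,5.5351) = 32.5714°
θ_1 = β − ψ = -5.1412°
θ_3 = φ − θ_1 − θ_2 = 125.1344° (wrapped to (-180°,180°])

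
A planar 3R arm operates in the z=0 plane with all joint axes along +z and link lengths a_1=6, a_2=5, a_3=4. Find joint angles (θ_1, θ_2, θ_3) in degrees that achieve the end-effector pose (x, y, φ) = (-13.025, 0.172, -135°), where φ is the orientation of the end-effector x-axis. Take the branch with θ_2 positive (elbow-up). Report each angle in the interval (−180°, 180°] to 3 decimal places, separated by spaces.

150.008 29.979 45.013

wrist centre = target − a_3·(cos φ, sin φ) = (-10.1966, 3.0004)
cos θ_2 = (112.9727−6²−5²)/(2·6·5) = 0.8662; θ_2 = 29.9787° (elbow-up)
β = atan2(3.0004,-10.1966) = 163.6030°; ψ = atan2(2.4984,10.3311) = 13.5950°
θ_1 = β − ψ = 150.0080°
θ_3 = φ − θ_1 − θ_2 = 45.0132° (wrapped to (-180°,180°])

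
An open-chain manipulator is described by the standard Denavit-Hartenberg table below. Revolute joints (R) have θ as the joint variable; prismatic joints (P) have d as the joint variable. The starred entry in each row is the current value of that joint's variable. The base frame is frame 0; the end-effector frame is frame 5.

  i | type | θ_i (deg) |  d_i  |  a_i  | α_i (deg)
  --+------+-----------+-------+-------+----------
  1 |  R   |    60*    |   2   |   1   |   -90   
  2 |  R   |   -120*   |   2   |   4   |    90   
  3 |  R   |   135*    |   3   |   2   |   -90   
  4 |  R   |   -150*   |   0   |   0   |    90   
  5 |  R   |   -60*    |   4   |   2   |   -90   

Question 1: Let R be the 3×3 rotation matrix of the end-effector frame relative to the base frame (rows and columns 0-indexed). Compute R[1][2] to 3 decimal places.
-0.843

End-effector z-axis (col 2 of R) = (0.5338,-0.8432,-0.0634)
R[1][2] = -0.8432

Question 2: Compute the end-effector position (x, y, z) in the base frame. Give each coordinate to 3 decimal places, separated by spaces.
-3.237 -0.382 7.037

after link 1: o_1 = (0.5000, 0.8660, 2.0000)
after link 2: o_2 = (-2.2321, 0.1340, 5.4641)
after link 3: o_3 = (-4.4023, -0.7965, 2.7394)
after link 4: o_4 = (-4.4023, -0.7965, 2.7394)
after link 5: o_5 = (-3.2372, -0.3823, 7.0371)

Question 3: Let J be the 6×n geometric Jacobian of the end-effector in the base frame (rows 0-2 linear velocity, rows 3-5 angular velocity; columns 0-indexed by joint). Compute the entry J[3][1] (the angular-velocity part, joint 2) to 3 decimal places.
-0.866

axis z_1 = (-0.8660,0.5000,0.0000); lever o_n−o_1 = (-3.7372,-1.2483,5.0371)
cross product → J_v[:, 1] = (2.5186,4.3623,2.9496)
J_ω[:, 1] = z_1
entry J[3][1] = -0.8660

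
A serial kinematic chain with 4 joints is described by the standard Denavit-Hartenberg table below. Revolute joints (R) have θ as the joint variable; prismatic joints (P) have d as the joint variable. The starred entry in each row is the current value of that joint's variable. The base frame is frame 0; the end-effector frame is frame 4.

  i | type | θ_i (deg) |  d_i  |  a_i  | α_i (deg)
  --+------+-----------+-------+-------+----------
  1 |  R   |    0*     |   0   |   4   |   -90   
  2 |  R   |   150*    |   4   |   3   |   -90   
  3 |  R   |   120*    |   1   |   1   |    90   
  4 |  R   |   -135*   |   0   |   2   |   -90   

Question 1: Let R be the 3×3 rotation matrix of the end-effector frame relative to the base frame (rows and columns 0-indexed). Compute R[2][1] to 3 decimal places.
End-effector y-axis (col 1 of R) = (0.7500,0.5000,0.4330)
R[2][1] = 0.4330

0.433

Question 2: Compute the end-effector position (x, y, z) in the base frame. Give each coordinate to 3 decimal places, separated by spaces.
1.430 4.359 -1.962

after link 1: o_1 = (4.0000, 0.0000, 0.0000)
after link 2: o_2 = (1.4019, 4.0000, -1.5000)
after link 3: o_3 = (1.3349, 3.1340, -0.3840)
after link 4: o_4 = (1.4297, 4.3587, -1.9623)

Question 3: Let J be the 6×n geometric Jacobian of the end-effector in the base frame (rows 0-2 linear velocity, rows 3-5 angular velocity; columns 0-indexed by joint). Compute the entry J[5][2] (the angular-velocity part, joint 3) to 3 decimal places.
0.866

axis z_2 = (-0.5000,0.0000,0.8660); lever o_n−o_2 = (0.0277,0.3587,-0.4623)
cross product → J_v[:, 2] = (-0.3107,-0.2071,-0.1794)
J_ω[:, 2] = z_2
entry J[5][2] = 0.8660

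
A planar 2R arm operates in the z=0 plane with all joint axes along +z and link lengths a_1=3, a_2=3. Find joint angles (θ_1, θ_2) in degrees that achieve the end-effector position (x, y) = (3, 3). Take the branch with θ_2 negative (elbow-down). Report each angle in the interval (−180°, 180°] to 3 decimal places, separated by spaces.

cos θ_2 = (18.0000−3²−3²)/(2·3·3) = 0.0000; θ_2 = -90.0000° (elbow-down)
β = atan2(3.0000,3.0000) = 45.0000°; ψ = atan2(-3.0000,3.0000) = -45.0000°
θ_1 = β − ψ = 90.0000°

90.000 -90.000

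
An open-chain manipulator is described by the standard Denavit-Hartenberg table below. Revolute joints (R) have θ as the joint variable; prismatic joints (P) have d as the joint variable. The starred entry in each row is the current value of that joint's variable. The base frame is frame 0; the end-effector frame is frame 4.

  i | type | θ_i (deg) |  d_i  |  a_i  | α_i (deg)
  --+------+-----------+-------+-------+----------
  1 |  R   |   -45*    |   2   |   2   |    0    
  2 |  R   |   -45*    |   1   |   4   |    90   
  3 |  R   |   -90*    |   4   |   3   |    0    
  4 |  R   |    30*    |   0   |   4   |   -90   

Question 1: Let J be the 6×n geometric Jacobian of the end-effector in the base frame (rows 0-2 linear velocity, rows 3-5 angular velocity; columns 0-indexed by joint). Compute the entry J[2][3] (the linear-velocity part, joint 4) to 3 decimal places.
2.000

axis z_3 = (-1.0000,-0.0000,0.0000); lever o_n−o_3 = (0.0000,-2.0000,-3.4641)
cross product → J_v[:, 3] = (0.0000,-3.4641,2.0000)
J_ω[:, 3] = z_3
entry J[2][3] = 2.0000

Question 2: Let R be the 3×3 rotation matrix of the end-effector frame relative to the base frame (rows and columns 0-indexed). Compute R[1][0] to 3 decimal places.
-0.500

End-effector x-axis (col 0 of R) = (0.0000,-0.5000,-0.8660)
R[1][0] = -0.5000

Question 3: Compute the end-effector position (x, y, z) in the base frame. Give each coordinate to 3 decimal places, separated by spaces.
after link 1: o_1 = (1.4142, -1.4142, 2.0000)
after link 2: o_2 = (1.4142, -5.4142, 3.0000)
after link 3: o_3 = (-2.5858, -5.4142, 0.0000)
after link 4: o_4 = (-2.5858, -7.4142, -3.4641)

-2.586 -7.414 -3.464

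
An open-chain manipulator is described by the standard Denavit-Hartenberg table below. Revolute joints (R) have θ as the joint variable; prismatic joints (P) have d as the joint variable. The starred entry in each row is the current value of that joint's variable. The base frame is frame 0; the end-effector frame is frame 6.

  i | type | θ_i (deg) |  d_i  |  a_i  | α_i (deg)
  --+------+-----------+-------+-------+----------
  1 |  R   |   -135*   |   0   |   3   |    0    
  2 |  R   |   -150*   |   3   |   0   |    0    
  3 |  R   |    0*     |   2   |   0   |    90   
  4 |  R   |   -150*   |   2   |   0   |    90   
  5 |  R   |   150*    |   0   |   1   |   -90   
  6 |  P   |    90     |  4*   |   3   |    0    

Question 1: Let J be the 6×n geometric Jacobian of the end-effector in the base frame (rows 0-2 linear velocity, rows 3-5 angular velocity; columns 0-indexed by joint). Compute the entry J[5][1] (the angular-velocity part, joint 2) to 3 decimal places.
1.000

axis z_1 = (0.0000,0.0000,1.0000); lever o_n−o_1 = (0.0994,4.0959,3.8349)
cross product → J_v[:, 1] = (-4.0959,0.0994,0.0000)
J_ω[:, 1] = z_1
entry J[5][1] = 1.0000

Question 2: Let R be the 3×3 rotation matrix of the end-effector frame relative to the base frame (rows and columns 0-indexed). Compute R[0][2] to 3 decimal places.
End-effector z-axis (col 2 of R) = (-0.7244,0.6424,0.2500)
R[0][2] = -0.7244

-0.724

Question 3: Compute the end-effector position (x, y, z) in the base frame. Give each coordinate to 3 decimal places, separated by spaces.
-2.022 1.975 3.835

after link 1: o_1 = (-2.1213, -2.1213, 0.0000)
after link 2: o_2 = (-2.1213, -2.1213, 3.0000)
after link 3: o_3 = (-2.1213, -2.1213, 5.0000)
after link 4: o_4 = (-0.1895, -2.6390, 5.0000)
after link 5: o_5 = (0.4876, -2.0439, 5.4330)
after link 6: o_6 = (-2.0219, 1.9746, 3.8349)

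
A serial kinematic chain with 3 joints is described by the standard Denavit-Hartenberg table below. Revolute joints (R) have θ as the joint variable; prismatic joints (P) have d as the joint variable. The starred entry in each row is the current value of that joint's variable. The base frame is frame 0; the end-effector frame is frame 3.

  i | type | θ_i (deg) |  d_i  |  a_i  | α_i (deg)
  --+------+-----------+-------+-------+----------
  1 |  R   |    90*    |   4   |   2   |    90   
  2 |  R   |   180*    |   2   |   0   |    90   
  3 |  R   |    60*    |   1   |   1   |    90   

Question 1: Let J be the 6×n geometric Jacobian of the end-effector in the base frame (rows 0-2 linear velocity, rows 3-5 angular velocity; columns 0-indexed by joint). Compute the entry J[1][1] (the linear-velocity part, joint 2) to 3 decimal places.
axis z_1 = (1.0000,-0.0000,0.0000); lever o_n−o_1 = (2.8660,-0.5000,1.0000)
cross product → J_v[:, 1] = (-0.0000,-1.0000,-0.5000)
J_ω[:, 1] = z_1
entry J[1][1] = -1.0000

-1.000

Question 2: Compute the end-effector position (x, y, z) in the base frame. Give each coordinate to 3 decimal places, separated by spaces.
2.866 1.500 5.000

after link 1: o_1 = (0.0000, 2.0000, 4.0000)
after link 2: o_2 = (2.0000, 2.0000, 4.0000)
after link 3: o_3 = (2.8660, 1.5000, 5.0000)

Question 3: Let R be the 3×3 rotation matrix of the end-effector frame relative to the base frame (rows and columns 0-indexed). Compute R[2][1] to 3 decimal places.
End-effector y-axis (col 1 of R) = (0.0000,0.0000,1.0000)
R[2][1] = 1.0000

1.000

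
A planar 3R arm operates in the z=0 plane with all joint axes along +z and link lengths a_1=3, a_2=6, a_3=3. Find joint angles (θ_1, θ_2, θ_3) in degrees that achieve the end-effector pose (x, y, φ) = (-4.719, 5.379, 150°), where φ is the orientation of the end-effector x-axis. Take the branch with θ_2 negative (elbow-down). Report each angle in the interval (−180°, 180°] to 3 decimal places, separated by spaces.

wrist centre = target − a_3·(cos φ, sin φ) = (-2.1209, 3.8790)
cos θ_2 = (19.5450−3²−6²)/(2·3·6) = -0.7071; θ_2 = -134.9982° (elbow-down)
β = atan2(3.8790,-2.1209) = 118.6685°; ψ = atan2(-4.2428,-1.2425) = -106.3228°
θ_1 = β − ψ = 224.9913°
θ_3 = φ − θ_1 − θ_2 = 60.0068° (wrapped to (-180°,180°])

-135.009 -134.998 60.007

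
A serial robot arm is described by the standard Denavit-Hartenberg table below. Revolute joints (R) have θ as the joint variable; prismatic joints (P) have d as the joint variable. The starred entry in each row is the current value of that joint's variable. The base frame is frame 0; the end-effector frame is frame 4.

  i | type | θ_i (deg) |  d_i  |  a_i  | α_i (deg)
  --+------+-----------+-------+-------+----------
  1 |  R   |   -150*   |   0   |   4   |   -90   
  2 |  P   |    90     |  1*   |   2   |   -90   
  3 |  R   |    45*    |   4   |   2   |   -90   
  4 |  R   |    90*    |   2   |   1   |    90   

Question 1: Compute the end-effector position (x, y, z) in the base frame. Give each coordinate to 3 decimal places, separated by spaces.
-1.780 1.083 -2.000

after link 1: o_1 = (-3.4641, -2.0000, 0.0000)
after link 2: o_2 = (-2.9641, -2.8660, -2.0000)
after link 3: o_3 = (-0.2071, 0.3587, -3.4142)
after link 4: o_4 = (-1.7802, 1.0835, -2.0000)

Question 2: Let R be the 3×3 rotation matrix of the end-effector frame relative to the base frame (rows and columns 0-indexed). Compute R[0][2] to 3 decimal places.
-0.354

End-effector z-axis (col 2 of R) = (-0.3536,0.6124,-0.7071)
R[0][2] = -0.3536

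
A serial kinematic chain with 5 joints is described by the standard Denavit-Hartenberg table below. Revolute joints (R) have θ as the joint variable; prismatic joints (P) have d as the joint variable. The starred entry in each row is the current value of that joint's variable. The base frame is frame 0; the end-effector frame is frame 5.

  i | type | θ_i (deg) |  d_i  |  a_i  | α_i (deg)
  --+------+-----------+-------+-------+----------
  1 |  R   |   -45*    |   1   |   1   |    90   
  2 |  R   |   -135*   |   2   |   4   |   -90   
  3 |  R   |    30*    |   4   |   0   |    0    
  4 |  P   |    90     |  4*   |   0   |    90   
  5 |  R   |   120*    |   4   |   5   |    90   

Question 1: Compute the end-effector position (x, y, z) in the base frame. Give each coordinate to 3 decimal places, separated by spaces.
0.984 -4.046 -13.881

after link 1: o_1 = (0.7071, -0.7071, 1.0000)
after link 2: o_2 = (-2.7071, -0.1213, -1.8284)
after link 3: o_3 = (-0.7071, -2.1213, -4.6569)
after link 4: o_4 = (1.2929, -4.1213, -7.4853)
after link 5: o_5 = (0.9842, -4.0461, -13.8805)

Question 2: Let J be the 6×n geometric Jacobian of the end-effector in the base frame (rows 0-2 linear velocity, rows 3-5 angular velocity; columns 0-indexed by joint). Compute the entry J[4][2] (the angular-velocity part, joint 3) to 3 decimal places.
axis z_2 = (0.5000,-0.5000,-0.7071); lever o_n−o_2 = (3.6913,-3.9247,-12.0521)
cross product → J_v[:, 2] = (3.2508,3.4159,-0.1167)
J_ω[:, 2] = z_2
entry J[4][2] = -0.5000

-0.500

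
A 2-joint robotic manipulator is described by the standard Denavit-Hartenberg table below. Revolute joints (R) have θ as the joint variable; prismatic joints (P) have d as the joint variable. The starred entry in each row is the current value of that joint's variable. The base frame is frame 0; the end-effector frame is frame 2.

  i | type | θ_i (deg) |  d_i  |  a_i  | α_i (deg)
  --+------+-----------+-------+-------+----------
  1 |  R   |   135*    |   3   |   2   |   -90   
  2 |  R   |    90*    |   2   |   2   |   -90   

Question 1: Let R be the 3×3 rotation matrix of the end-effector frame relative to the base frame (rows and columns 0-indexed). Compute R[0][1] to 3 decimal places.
0.707

End-effector y-axis (col 1 of R) = (0.7071,0.7071,-0.0000)
R[0][1] = 0.7071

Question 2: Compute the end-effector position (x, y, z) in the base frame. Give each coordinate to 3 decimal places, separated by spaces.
after link 1: o_1 = (-1.4142, 1.4142, 3.0000)
after link 2: o_2 = (-2.8284, 0.0000, 1.0000)

-2.828 0.000 1.000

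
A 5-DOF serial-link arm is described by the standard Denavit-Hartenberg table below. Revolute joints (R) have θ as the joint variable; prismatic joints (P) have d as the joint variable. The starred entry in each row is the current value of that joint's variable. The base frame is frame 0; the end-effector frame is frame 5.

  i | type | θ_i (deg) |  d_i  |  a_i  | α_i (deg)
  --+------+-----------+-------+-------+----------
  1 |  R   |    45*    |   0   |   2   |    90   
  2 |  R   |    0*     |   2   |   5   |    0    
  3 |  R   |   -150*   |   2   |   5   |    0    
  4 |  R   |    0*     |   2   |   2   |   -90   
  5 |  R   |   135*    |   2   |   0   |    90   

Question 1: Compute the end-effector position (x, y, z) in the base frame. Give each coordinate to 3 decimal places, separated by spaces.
5.613 -2.872 -5.232

after link 1: o_1 = (1.4142, 1.4142, 0.0000)
after link 2: o_2 = (6.3640, 3.5355, 0.0000)
after link 3: o_3 = (4.7163, -0.9405, -2.5000)
after link 4: o_4 = (4.9058, -3.5795, -3.5000)
after link 5: o_5 = (5.6129, -2.8724, -5.2321)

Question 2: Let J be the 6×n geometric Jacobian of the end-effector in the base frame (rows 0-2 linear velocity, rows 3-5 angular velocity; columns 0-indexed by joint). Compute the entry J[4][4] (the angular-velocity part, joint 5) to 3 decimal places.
axis z_4 = (0.3536,0.3536,-0.8660); lever o_n−o_4 = (0.7071,0.7071,-1.7321)
cross product → J_v[:, 4] = (0.0000,-0.0000,-0.0000)
J_ω[:, 4] = z_4
entry J[4][4] = 0.3536

0.354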